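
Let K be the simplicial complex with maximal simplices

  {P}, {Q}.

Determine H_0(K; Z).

Order the vertices as P < Q. Listing each simplex with vertices in this order, K has dimension 0 with simplices:

  0-simplices (2): P, Q

giving chain groups C_0 ≅ Z^2.

Reading off H_k = ker ∂_k / im ∂_{k+1}:

  H_0: rank C_0 − rank ∂_1 = 2 − 0 = 2, and there is no ∂_1, so H_0 ≅ Z^2.

H_0 = Z^2.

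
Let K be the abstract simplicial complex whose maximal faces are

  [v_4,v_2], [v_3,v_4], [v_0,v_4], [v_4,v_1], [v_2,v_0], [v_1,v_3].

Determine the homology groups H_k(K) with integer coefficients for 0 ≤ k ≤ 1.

Take the total order v_0 < v_1 < v_2 < v_3 < v_4 on the vertex set. Then K (dimension 1) consists of the simplices:

  0-simplices (5): [v_0], [v_1], [v_2], [v_3], [v_4]
  1-simplices (6): [v_0,v_2], [v_0,v_4], [v_1,v_3], [v_1,v_4], [v_2,v_4], [v_3,v_4]

so the chain groups are C_0 ≅ Z^5, C_1 ≅ Z^6.

Boundary ∂_1: C_1 → C_0 maps an edge to its endpoints' difference, ∂[p,q] = q − p.
As a 5×6 matrix over Z this has rank 4, with invariant factors (1,1,1,1).

Computing H_k = (kernel of ∂_k) / (image of ∂_{k+1}):

  H_0: rank C_0 − rank ∂_1 = 5 − 4 = 1, and the invariant factors of ∂_1 are all 1, so H_0 ≅ Z.
  H_1: rank ker ∂_1 − rank ∂_2 = (6 − 4) − 0 = 2, and there is no ∂_2, so H_1 ≅ Z^2.

H_0 = Z,  H_1 = Z^2.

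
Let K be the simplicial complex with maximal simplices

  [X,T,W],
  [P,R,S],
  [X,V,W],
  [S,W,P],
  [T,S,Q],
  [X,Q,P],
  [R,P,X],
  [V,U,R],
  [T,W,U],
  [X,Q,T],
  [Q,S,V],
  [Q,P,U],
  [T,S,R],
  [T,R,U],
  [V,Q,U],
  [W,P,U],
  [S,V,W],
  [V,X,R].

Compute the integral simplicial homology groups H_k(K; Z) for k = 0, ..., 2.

H_0 = Z,  H_1 = Z^2,  H_2 = Z.

We work with the vertex ordering P < Q < R < S < T < U < V < W < X. The simplices of K, each written with vertices in increasing order, are:

  0-simplices (9): P, Q, R, S, T, U, V, W, X
  1-simplices (27): PQ, PR, PS, PU, PW, PX, QS, QT, QU, QV, QX, RS, RT, RU, RV, RX, ST, SV, SW, TU, TW, TX, UV, UW, VW, VX, WX
  2-simplices (18): PQU, PQX, PRS, PRX, PSW, PUW, QST, QSV, QTX, QUV, RST, RTU, RUV, RVX, SVW, TUW, TWX, VWX

so the chain groups are C_0 ≅ Z^9, C_1 ≅ Z^27, C_2 ≅ Z^18.

The boundary map ∂_1: C_1 → C_0 is given by ∂[p,q] = [q] − [p].
As a 9×27 matrix over Z this has rank 8, with invariant factors (1,1,1,1,1,1,1,1).

Boundary ∂_2: C_2 → C_1 sends each 2-simplex [p,q,r] to [q,r] − [p,r] + [p,q]. For instance
  ∂QUV = UV − QV + QU,
  ∂PRX = RX − PX + PR.
As a 27×18 matrix over Z this has rank 17, with invariant factors (1,1,1,1,1,1,1,1,1,1,1,1,1,1,1,1,1).

Reading off H_k = ker ∂_k / im ∂_{k+1}:

  H_0: rank C_0 − rank ∂_1 = 9 − 8 = 1, and the invariant factors of ∂_1 are all 1, so H_0 = Z.
  H_1: rank ker ∂_1 − rank ∂_2 = (27 − 8) − 17 = 2, and the invariant factors of ∂_2 are all 1, so H_1 = Z^2.
  H_2: rank ker ∂_2 − rank ∂_3 = (18 − 17) − 0 = 1, and there is no ∂_3, so H_2 = Z.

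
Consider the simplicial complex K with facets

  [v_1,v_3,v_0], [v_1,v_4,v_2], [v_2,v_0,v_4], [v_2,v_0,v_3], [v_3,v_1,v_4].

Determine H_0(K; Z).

Order the vertices as v_0 < v_1 < v_2 < v_3 < v_4. Listing each simplex with vertices in this order, K has dimension 2 with simplices:

  0-simplices (5): [v_0], [v_1], [v_2], [v_3], [v_4]
  1-simplices (10): [v_0,v_1], [v_0,v_2], [v_0,v_3], [v_0,v_4], [v_1,v_2], [v_1,v_3], [v_1,v_4], [v_2,v_3], [v_2,v_4], [v_3,v_4]
  2-simplices (5): [v_0,v_1,v_3], [v_0,v_2,v_3], [v_0,v_2,v_4], [v_1,v_2,v_4], [v_1,v_3,v_4]

Hence C_0 ≅ Z^5, C_1 ≅ Z^10, C_2 ≅ Z^5.

The boundary map ∂_1: C_1 → C_0 sends each edge [p,q] (with p < q) to q − p. For instance
  ∂[v_1,v_3] = [v_3] − [v_1].
The 5×10 boundary matrix has rank 4 and Smith normal form diag(1,1,1,1).

The boundary map ∂_2: C_2 → C_1 acts by ∂[p,q,r] = [q,r] − [p,r] + [p,q]. For instance
  ∂[v_0,v_1,v_3] = [v_1,v_3] − [v_0,v_3] + [v_0,v_1],
  ∂[v_0,v_2,v_4] = [v_2,v_4] − [v_0,v_4] + [v_0,v_2].
The resulting 10×5 matrix has rank 5, and its Smith normal form has invariant factors (1,1,1,1,1).

From H_k ≅ ker(∂_k) / im(∂_{k+1}) we obtain:

  H_0: rank C_0 − rank ∂_1 = 5 − 4 = 1, and the invariant factors of ∂_1 are all 1, so H_0 ≅ Z.

H_0 = Z.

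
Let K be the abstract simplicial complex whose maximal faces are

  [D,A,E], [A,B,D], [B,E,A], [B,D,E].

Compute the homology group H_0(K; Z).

H_0 ≅ Z.

Fix the vertex order A < B < D < E and write every simplex with vertices in increasing order. Then dim K = 2 and the simplices of K are:

  0-simplices (4): A, B, D, E
  1-simplices (6): AB, AD, AE, BD, BE, DE
  2-simplices (4): ABD, ABE, ADE, BDE

giving chain groups C_0 ≅ Z^4, C_1 ≅ Z^6, C_2 ≅ Z^4.

Boundary ∂_1: C_1 → C_0 sends each edge [p,q] (with p < q) to q − p. For instance
  ∂BD = D − B.
The 4×6 boundary matrix has rank 3 and Smith normal form diag(1,1,1).

∂_2: C_2 → C_1 sends each 2-simplex [p,q,r] to [q,r] − [p,r] + [p,q]. For instance
  ∂ABD = BD − AD + AB,
  ∂ADE = DE − AE + AD.
As a 6×4 matrix over Z this has rank 3, with invariant factors (1,1,1).

Computing H_k = (kernel of ∂_k) / (image of ∂_{k+1}):

  H_0: rank C_0 − rank ∂_1 = 4 − 3 = 1, and the invariant factors of ∂_1 are all 1, so H_0 = Z.

(K is a triangulation of the 2-sphere S^2.)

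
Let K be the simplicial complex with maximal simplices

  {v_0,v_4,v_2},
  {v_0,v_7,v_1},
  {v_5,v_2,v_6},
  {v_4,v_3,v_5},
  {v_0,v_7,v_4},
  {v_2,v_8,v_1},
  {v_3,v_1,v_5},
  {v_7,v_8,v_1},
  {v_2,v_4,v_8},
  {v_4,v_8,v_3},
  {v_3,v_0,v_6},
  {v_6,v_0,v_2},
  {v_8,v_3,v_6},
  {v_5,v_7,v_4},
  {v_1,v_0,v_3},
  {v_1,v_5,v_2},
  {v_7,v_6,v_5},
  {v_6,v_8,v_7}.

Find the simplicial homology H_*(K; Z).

H_0 ≅ Z,  H_1 ≅ Z^2,  H_2 ≅ Z.

Order the vertices as v_0 < v_1 < v_2 < v_3 < v_4 < v_5 < v_6 < v_7 < v_8. Listing each simplex with vertices in this order, K has dimension 2 with simplices:

  0-simplices (9): [v_0], [v_1], [v_2], [v_3], [v_4], [v_5], [v_6], [v_7], [v_8]
  1-simplices (27): (27 of them)
  2-simplices (18): (18 of them)

giving chain groups C_0 ≅ Z^9, C_1 ≅ Z^27, C_2 ≅ Z^18.

∂_1: C_1 → C_0 maps an edge to its endpoints' difference, ∂[p,q] = q − p.
As a 9×27 matrix over Z this has rank 8, with invariant factors (1,1,1,1,1,1,1,1).

The boundary map ∂_2: C_2 → C_1 maps a triangle to the signed sum of its edges. For instance
  ∂[v_3,v_6,v_8] = [v_6,v_8] − [v_3,v_8] + [v_3,v_6],
  ∂[v_2,v_4,v_8] = [v_4,v_8] − [v_2,v_8] + [v_2,v_4].
The resulting 27×18 matrix has rank 17, and its Smith normal form has invariant factors (1,1,1,1,1,1,1,1,1,1,1,1,1,1,1,1,1).

Computing H_k = (kernel of ∂_k) / (image of ∂_{k+1}):

  H_0: rank C_0 − rank ∂_1 = 9 − 8 = 1, and the invariant factors of ∂_1 are all 1, so H_0 = Z.
  H_1: rank ker ∂_1 − rank ∂_2 = (27 − 8) − 17 = 2, and the invariant factors of ∂_2 are all 1, so H_1 = Z^2.
  H_2: rank ker ∂_2 − rank ∂_3 = (18 − 17) − 0 = 1, and there is no ∂_3, so H_2 = Z.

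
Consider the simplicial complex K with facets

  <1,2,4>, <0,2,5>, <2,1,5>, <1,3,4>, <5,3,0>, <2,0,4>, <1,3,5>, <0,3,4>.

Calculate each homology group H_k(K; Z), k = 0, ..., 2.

H_0 = Z,  H_1 = 0,  H_2 = Z.

Take the total order 0 < 1 < 2 < 3 < 4 < 5 on the vertex set. Then K (dimension 2) consists of the simplices:

  0-simplices (6): [0], [1], [2], [3], [4], [5]
  1-simplices (12): [0,2], [0,3], [0,4], [0,5], [1,2], [1,3], [1,4], [1,5], [2,4], [2,5], [3,4], [3,5]
  2-simplices (8): [0,2,4], [0,2,5], [0,3,4], [0,3,5], [1,2,4], [1,2,5], [1,3,4], [1,3,5]

so the chain groups are C_0 ≅ Z^6, C_1 ≅ Z^12, C_2 ≅ Z^8.

The boundary map ∂_1: C_1 → C_0 maps an edge to its endpoints' difference, ∂[p,q] = q − p. For instance
  ∂[0,5] = [5] − [0].
The 6×12 boundary matrix has rank 5 and Smith normal form diag(1,1,1,1,1).

Boundary ∂_2: C_2 → C_1 sends each 2-simplex [p,q,r] to [q,r] − [p,r] + [p,q]. For instance
  ∂[0,2,4] = [2,4] − [0,4] + [0,2],
  ∂[0,3,4] = [3,4] − [0,4] + [0,3].
This gives a 12×8 integer matrix of rank 7; reducing to Smith normal form yields diagonal entries (1,1,1,1,1,1,1).

Computing H_k = (kernel of ∂_k) / (image of ∂_{k+1}):

  H_0: rank C_0 − rank ∂_1 = 6 − 5 = 1, and the invariant factors of ∂_1 are all 1, so H_0 = Z.
  H_1: rank ker ∂_1 − rank ∂_2 = (12 − 5) − 7 = 0, and the invariant factors of ∂_2 are all 1, so H_1 = 0.
  H_2: rank ker ∂_2 − rank ∂_3 = (8 − 7) − 0 = 1, and there is no ∂_3, so H_2 = Z.

As a check, the Euler characteristic is 6 − 12 + 8 = 2, which agrees with 1 − 0 + 1 = 2.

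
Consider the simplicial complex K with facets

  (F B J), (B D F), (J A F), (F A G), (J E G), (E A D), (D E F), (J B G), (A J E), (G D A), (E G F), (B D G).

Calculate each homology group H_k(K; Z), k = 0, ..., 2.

H_0 = Z,  H_1 = Z/2,  H_2 = 0.

Fix the vertex order A < B < D < E < F < G < J and write every simplex with vertices in increasing order. Then dim K = 2 and the simplices of K are:

  0-simplices (7): A, B, D, E, F, G, J
  1-simplices (18): AD, AE, AF, AG, AJ, BD, BF, BG, BJ, DE, DF, DG, EF, EG, EJ, FG, FJ, GJ
  2-simplices (12): ADE, ADG, AEJ, AFG, AFJ, BDF, BDG, BFJ, BGJ, DEF, EFG, EGJ

so the chain groups are C_0 ≅ Z^7, C_1 ≅ Z^18, C_2 ≅ Z^12.

∂_1: C_1 → C_0 maps an edge to its endpoints' difference, ∂[p,q] = q − p.
As a 7×18 matrix over Z this has rank 6, with invariant factors (1,1,1,1,1,1).

The boundary map ∂_2: C_2 → C_1 sends each 2-simplex [p,q,r] to [q,r] − [p,r] + [p,q]. For instance
  ∂BGJ = GJ − BJ + BG,
  ∂DEF = EF − DF + DE.
The resulting 18×12 matrix has rank 12, and its Smith normal form has invariant factors (1,1,1,1,1,1,1,1,1,1,1,2).

Now H_k = ker ∂_k / im ∂_{k+1}, so:

  H_0: rank C_0 − rank ∂_1 = 7 − 6 = 1, and the invariant factors of ∂_1 are all 1, so H_0 ≅ Z.
  H_1: rank ker ∂_1 − rank ∂_2 = (18 − 6) − 12 = 0, and ∂_2 has invariant factor 2 > 1, so H_1 ≅ Z/2.
  H_2: rank ker ∂_2 − rank ∂_3 = (12 − 12) − 0 = 0, and there is no ∂_3, so H_2 ≅ 0.

(K is a triangulation of the real projective plane RP^2.)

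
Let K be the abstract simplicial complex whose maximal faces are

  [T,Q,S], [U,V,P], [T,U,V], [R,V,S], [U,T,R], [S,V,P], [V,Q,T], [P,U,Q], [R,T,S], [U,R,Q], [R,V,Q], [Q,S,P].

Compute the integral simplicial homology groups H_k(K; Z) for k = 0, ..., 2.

H_0 = Z,  H_1 = Z/2Z,  H_2 = 0.

Fix the vertex order P < Q < R < S < T < U < V and write every simplex with vertices in increasing order. Then dim K = 2 and the simplices of K are:

  0-simplices (7): P, Q, R, S, T, U, V
  1-simplices (18): PQ, PS, PU, PV, QR, QS, QT, QU, QV, RS, RT, RU, RV, ST, SV, TU, TV, UV
  2-simplices (12): PQS, PQU, PSV, PUV, QRU, QRV, QST, QTV, RST, RSV, RTU, TUV

Hence C_0 ≅ Z^7, C_1 ≅ Z^18, C_2 ≅ Z^12.

The boundary map ∂_1: C_1 → C_0 sends each edge [p,q] (with p < q) to q − p. For instance
  ∂QT = T − Q.
As a 7×18 matrix over Z this has rank 6, with invariant factors (1,1,1,1,1,1).

The boundary map ∂_2: C_2 → C_1 acts by ∂[p,q,r] = [q,r] − [p,r] + [p,q]. For instance
  ∂QRV = RV − QV + QR,
  ∂PQS = QS − PS + PQ.
The 18×12 boundary matrix has rank 12 and Smith normal form diag(1,1,1,1,1,1,1,1,1,1,1,2).

From H_k ≅ ker(∂_k) / im(∂_{k+1}) we obtain:

  H_0: rank C_0 − rank ∂_1 = 7 − 6 = 1, and the invariant factors of ∂_1 are all 1, so H_0 ≅ Z.
  H_1: rank ker ∂_1 − rank ∂_2 = (18 − 6) − 12 = 0, and ∂_2 has invariant factor 2 > 1, so H_1 ≅ Z/2Z.
  H_2: rank ker ∂_2 − rank ∂_3 = (12 − 12) − 0 = 0, and there is no ∂_3, so H_2 ≅ 0.

As a check, the Euler characteristic is 7 − 18 + 12 = 1, which agrees with 1 − 0 + 0 = 1.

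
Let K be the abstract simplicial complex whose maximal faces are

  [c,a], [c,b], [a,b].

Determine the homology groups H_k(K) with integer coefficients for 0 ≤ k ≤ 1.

H_0 = Z,  H_1 = Z.

Take the total order a < b < c on the vertex set. Then K (dimension 1) consists of the simplices:

  0-simplices (3): a, b, c
  1-simplices (3): ab, ac, bc

so the chain groups are C_0 ≅ Z^3, C_1 ≅ Z^3.

∂_1: C_1 → C_0 is given by ∂[p,q] = [q] − [p]. For instance
  ∂bc = c − b.
As a 3×3 matrix over Z this has rank 2, with invariant factors (1,1).

From H_k ≅ ker(∂_k) / im(∂_{k+1}) we obtain:

  H_0: rank C_0 − rank ∂_1 = 3 − 2 = 1, and the invariant factors of ∂_1 are all 1, so H_0 ≅ Z.
  H_1: rank ker ∂_1 − rank ∂_2 = (3 − 2) − 0 = 1, and there is no ∂_2, so H_1 ≅ Z.

(K is a triangulation of the circle S^1.)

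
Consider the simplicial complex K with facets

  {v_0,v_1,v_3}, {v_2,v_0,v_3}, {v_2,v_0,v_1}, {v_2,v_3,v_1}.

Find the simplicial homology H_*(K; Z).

H_0 = Z,  H_1 = 0,  H_2 = Z.

Order the vertices as v_0 < v_1 < v_2 < v_3. Listing each simplex with vertices in this order, K has dimension 2 with simplices:

  0-simplices (4): [v_0], [v_1], [v_2], [v_3]
  1-simplices (6): [v_0,v_1], [v_0,v_2], [v_0,v_3], [v_1,v_2], [v_1,v_3], [v_2,v_3]
  2-simplices (4): [v_0,v_1,v_2], [v_0,v_1,v_3], [v_0,v_2,v_3], [v_1,v_2,v_3]

giving chain groups C_0 ≅ Z^4, C_1 ≅ Z^6, C_2 ≅ Z^4.

Boundary ∂_1: C_1 → C_0 sends each edge [p,q] (with p < q) to q − p.
The 4×6 boundary matrix has rank 3 and Smith normal form diag(1,1,1).

The boundary map ∂_2: C_2 → C_1 maps a triangle to the signed sum of its edges. For instance
  ∂[v_0,v_1,v_3] = [v_1,v_3] − [v_0,v_3] + [v_0,v_1],
  ∂[v_0,v_1,v_2] = [v_1,v_2] − [v_0,v_2] + [v_0,v_1].
This gives a 6×4 integer matrix of rank 3; reducing to Smith normal form yields diagonal entries (1,1,1).

Computing H_k = (kernel of ∂_k) / (image of ∂_{k+1}):

  H_0: rank C_0 − rank ∂_1 = 4 − 3 = 1, and the invariant factors of ∂_1 are all 1, so H_0 = Z.
  H_1: rank ker ∂_1 − rank ∂_2 = (6 − 3) − 3 = 0, and the invariant factors of ∂_2 are all 1, so H_1 = 0.
  H_2: rank ker ∂_2 − rank ∂_3 = (4 − 3) − 0 = 1, and there is no ∂_3, so H_2 = Z.

(K is a triangulation of the 2-sphere S^2.)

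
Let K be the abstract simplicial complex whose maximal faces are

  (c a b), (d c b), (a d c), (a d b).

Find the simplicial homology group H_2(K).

H_2 ≅ Z.

Fix the vertex order a < b < c < d and write every simplex with vertices in increasing order. Then dim K = 2 and the simplices of K are:

  0-simplices (4): a, b, c, d
  1-simplices (6): ab, ac, ad, bc, bd, cd
  2-simplices (4): abc, abd, acd, bcd

Hence C_0 ≅ Z^4, C_1 ≅ Z^6, C_2 ≅ Z^4.

Boundary ∂_1: C_1 → C_0 maps an edge to its endpoints' difference, ∂[p,q] = q − p.
As a 4×6 matrix over Z this has rank 3, with invariant factors (1,1,1).

The boundary map ∂_2: C_2 → C_1 maps a triangle to the signed sum of its edges. For instance
  ∂abd = bd − ad + ab,
  ∂bcd = cd − bd + bc.
The 6×4 boundary matrix has rank 3 and Smith normal form diag(1,1,1).

From H_k ≅ ker(∂_k) / im(∂_{k+1}) we obtain:

  H_2: rank ker ∂_2 − rank ∂_3 = (4 − 3) − 0 = 1, and there is no ∂_3, so H_2 ≅ Z.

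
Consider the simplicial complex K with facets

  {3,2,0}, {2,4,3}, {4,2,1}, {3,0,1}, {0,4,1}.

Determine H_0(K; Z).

We work with the vertex ordering 0 < 1 < 2 < 3 < 4. The simplices of K, each written with vertices in increasing order, are:

  0-simplices (5): [0], [1], [2], [3], [4]
  1-simplices (10): [0,1], [0,2], [0,3], [0,4], [1,2], [1,3], [1,4], [2,3], [2,4], [3,4]
  2-simplices (5): [0,1,3], [0,1,4], [0,2,3], [1,2,4], [2,3,4]

Hence C_0 ≅ Z^5, C_1 ≅ Z^10, C_2 ≅ Z^5.

The boundary map ∂_1: C_1 → C_0 is given by ∂[p,q] = [q] − [p].
As a 5×10 matrix over Z this has rank 4, with invariant factors (1,1,1,1).

Boundary ∂_2: C_2 → C_1 acts by ∂[p,q,r] = [q,r] − [p,r] + [p,q]. For instance
  ∂[0,1,3] = [1,3] − [0,3] + [0,1],
  ∂[0,2,3] = [2,3] − [0,3] + [0,2].
The 10×5 boundary matrix has rank 5 and Smith normal form diag(1,1,1,1,1).

Now H_k = ker ∂_k / im ∂_{k+1}, so:

  H_0: rank C_0 − rank ∂_1 = 5 − 4 = 1, and the invariant factors of ∂_1 are all 1, so H_0 = Z.

(K is a triangulation of the Möbius band.)

H_0 ≅ Z.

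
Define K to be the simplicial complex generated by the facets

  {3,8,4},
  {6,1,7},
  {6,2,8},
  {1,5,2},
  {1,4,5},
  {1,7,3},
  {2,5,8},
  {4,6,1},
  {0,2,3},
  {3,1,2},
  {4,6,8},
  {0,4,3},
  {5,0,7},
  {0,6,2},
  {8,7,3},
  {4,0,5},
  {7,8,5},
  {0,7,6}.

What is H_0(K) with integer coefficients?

Order the vertices as 0 < 1 < 2 < 3 < 4 < 5 < 6 < 7 < 8. Listing each simplex with vertices in this order, K has dimension 2 with simplices:

  0-simplices (9): [0], [1], [2], [3], [4], [5], [6], [7], [8]
  1-simplices (27): (27 of them)
  2-simplices (18): [0,2,3], [0,2,6], [0,3,4], [0,4,5], [0,5,7], [0,6,7], [1,2,3], [1,2,5], [1,3,7], [1,4,5], [1,4,6], [1,6,7], [2,5,8], [2,6,8], [3,4,8], [3,7,8], [4,6,8], [5,7,8]

giving chain groups C_0 ≅ Z^9, C_1 ≅ Z^27, C_2 ≅ Z^18.

Boundary ∂_1: C_1 → C_0 sends each edge [p,q] (with p < q) to q − p. For instance
  ∂[2,6] = [6] − [2].
This gives a 9×27 integer matrix of rank 8; reducing to Smith normal form yields diagonal entries (1,1,1,1,1,1,1,1).

Boundary ∂_2: C_2 → C_1 maps a triangle to the signed sum of its edges. For instance
  ∂[0,2,3] = [2,3] − [0,3] + [0,2],
  ∂[1,2,5] = [2,5] − [1,5] + [1,2].
The resulting 27×18 matrix has rank 17, and its Smith normal form has invariant factors (1,1,1,1,1,1,1,1,1,1,1,1,1,1,1,1,1).

Now H_k = ker ∂_k / im ∂_{k+1}, so:

  H_0: rank C_0 − rank ∂_1 = 9 − 8 = 1, and the invariant factors of ∂_1 are all 1, so H_0 ≅ Z.

H_0 = Z.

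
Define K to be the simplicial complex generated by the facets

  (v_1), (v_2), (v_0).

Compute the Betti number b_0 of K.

b_0 = 3.

Fix the vertex order v_0 < v_1 < v_2 and write every simplex with vertices in increasing order. Then dim K = 0 and the simplices of K are:

  0-simplices (3): [v_0], [v_1], [v_2]

giving chain groups C_0 ≅ Z^3.

Reading off H_k = ker ∂_k / im ∂_{k+1}:

  H_0: rank C_0 − rank ∂_1 = 3 − 0 = 3, and there is no ∂_1, so H_0 ≅ Z^3.

Hence the Betti numbers are b_0 = 3.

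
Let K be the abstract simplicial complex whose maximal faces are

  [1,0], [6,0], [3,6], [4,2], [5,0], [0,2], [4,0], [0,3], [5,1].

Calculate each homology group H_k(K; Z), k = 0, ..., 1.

H_0 ≅ Z,  H_1 ≅ Z^3.

K has 7 vertices, 9 edges.
rank ∂_0 = 0, rank ∂_1 = 6 ⇒ b_0 = 7 − 0 − 6 = 1; all invariant factors of ∂_1 are 1 so no torsion. So H_0 ≅ Z.
rank ∂_1 = 6, rank ∂_2 = 0 ⇒ b_1 = 9 − 6 − 0 = 3. So H_1 ≅ Z^3.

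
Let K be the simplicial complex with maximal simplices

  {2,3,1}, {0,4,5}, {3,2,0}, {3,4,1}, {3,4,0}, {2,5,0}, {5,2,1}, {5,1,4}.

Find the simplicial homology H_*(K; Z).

Take the total order 0 < 1 < 2 < 3 < 4 < 5 on the vertex set. Then K (dimension 2) consists of the simplices:

  0-simplices (6): [0], [1], [2], [3], [4], [5]
  1-simplices (12): [0,2], [0,3], [0,4], [0,5], [1,2], [1,3], [1,4], [1,5], [2,3], [2,5], [3,4], [4,5]
  2-simplices (8): [0,2,3], [0,2,5], [0,3,4], [0,4,5], [1,2,3], [1,2,5], [1,3,4], [1,4,5]

Hence C_0 ≅ Z^6, C_1 ≅ Z^12, C_2 ≅ Z^8.

Boundary ∂_1: C_1 → C_0 sends each edge [p,q] (with p < q) to q − p. For instance
  ∂[1,3] = [3] − [1].
As a 6×12 matrix over Z this has rank 5, with invariant factors (1,1,1,1,1).

Boundary ∂_2: C_2 → C_1 acts by ∂[p,q,r] = [q,r] − [p,r] + [p,q]. For instance
  ∂[0,2,5] = [2,5] − [0,5] + [0,2],
  ∂[1,3,4] = [3,4] − [1,4] + [1,3].
This gives a 12×8 integer matrix of rank 7; reducing to Smith normal form yields diagonal entries (1,1,1,1,1,1,1).

From H_k ≅ ker(∂_k) / im(∂_{k+1}) we obtain:

  H_0: rank C_0 − rank ∂_1 = 6 − 5 = 1, and the invariant factors of ∂_1 are all 1, so H_0 = Z.
  H_1: rank ker ∂_1 − rank ∂_2 = (12 − 5) − 7 = 0, and the invariant factors of ∂_2 are all 1, so H_1 = 0.
  H_2: rank ker ∂_2 − rank ∂_3 = (8 − 7) − 0 = 1, and there is no ∂_3, so H_2 = Z.

As a check, the Euler characteristic is 6 − 12 + 8 = 2, which agrees with 1 − 0 + 1 = 2.

H_0 = Z,  H_1 = 0,  H_2 = Z.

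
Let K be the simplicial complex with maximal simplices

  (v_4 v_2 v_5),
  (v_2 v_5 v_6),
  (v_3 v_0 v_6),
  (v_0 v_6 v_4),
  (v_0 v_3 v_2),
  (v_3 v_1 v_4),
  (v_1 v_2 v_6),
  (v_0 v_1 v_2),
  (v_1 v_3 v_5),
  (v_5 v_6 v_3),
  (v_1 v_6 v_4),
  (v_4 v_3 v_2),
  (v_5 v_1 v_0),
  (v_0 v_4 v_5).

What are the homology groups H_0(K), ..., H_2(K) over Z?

H_0 = Z,  H_1 = Z^2,  H_2 = Z.

Order the vertices as v_0 < v_1 < v_2 < v_3 < v_4 < v_5 < v_6. Listing each simplex with vertices in this order, K has dimension 2 with simplices:

  0-simplices (7): [v_0], [v_1], [v_2], [v_3], [v_4], [v_5], [v_6]
  1-simplices (21): (21 of them)
  2-simplices (14): (14 of them)

Hence C_0 ≅ Z^7, C_1 ≅ Z^21, C_2 ≅ Z^14.

∂_1: C_1 → C_0 is given by ∂[p,q] = [q] − [p]. For instance
  ∂[v_0,v_6] = [v_6] − [v_0].
This gives a 7×21 integer matrix of rank 6; reducing to Smith normal form yields diagonal entries (1,1,1,1,1,1).

∂_2: C_2 → C_1 maps a triangle to the signed sum of its edges. For instance
  ∂[v_0,v_4,v_6] = [v_4,v_6] − [v_0,v_6] + [v_0,v_4],
  ∂[v_0,v_1,v_5] = [v_1,v_5] − [v_0,v_5] + [v_0,v_1].
As a 21×14 matrix over Z this has rank 13, with invariant factors (1,1,1,1,1,1,1,1,1,1,1,1,1).

Now H_k = ker ∂_k / im ∂_{k+1}, so:

  H_0: rank C_0 − rank ∂_1 = 7 − 6 = 1, and the invariant factors of ∂_1 are all 1, so H_0 ≅ Z.
  H_1: rank ker ∂_1 − rank ∂_2 = (21 − 6) − 13 = 2, and the invariant factors of ∂_2 are all 1, so H_1 ≅ Z^2.
  H_2: rank ker ∂_2 − rank ∂_3 = (14 − 13) − 0 = 1, and there is no ∂_3, so H_2 ≅ Z.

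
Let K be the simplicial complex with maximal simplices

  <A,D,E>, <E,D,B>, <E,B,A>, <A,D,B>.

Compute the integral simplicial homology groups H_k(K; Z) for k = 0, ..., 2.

H_0 ≅ Z,  H_1 = 0,  H_2 ≅ Z.

Take the total order A < B < D < E on the vertex set. Then K (dimension 2) consists of the simplices:

  0-simplices (4): A, B, D, E
  1-simplices (6): AB, AD, AE, BD, BE, DE
  2-simplices (4): ABD, ABE, ADE, BDE

Hence C_0 ≅ Z^4, C_1 ≅ Z^6, C_2 ≅ Z^4.

Boundary ∂_1: C_1 → C_0 is given by ∂[p,q] = [q] − [p].
The 4×6 boundary matrix has rank 3 and Smith normal form diag(1,1,1).

∂_2: C_2 → C_1 sends each 2-simplex [p,q,r] to [q,r] − [p,r] + [p,q]. For instance
  ∂ADE = DE − AE + AD,
  ∂BDE = DE − BE + BD.
As a 6×4 matrix over Z this has rank 3, with invariant factors (1,1,1).

Now H_k = ker ∂_k / im ∂_{k+1}, so:

  H_0: rank C_0 − rank ∂_1 = 4 − 3 = 1, and the invariant factors of ∂_1 are all 1, so H_0 ≅ Z.
  H_1: rank ker ∂_1 − rank ∂_2 = (6 − 3) − 3 = 0, and the invariant factors of ∂_2 are all 1, so H_1 ≅ 0.
  H_2: rank ker ∂_2 − rank ∂_3 = (4 − 3) − 0 = 1, and there is no ∂_3, so H_2 ≅ Z.

(K is a triangulation of the 2-sphere S^2.)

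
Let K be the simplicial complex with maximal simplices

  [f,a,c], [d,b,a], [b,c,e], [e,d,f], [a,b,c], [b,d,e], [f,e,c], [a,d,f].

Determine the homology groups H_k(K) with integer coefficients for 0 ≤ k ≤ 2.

Order the vertices as a < b < c < d < e < f. Listing each simplex with vertices in this order, K has dimension 2 with simplices:

  0-simplices (6): a, b, c, d, e, f
  1-simplices (12): ab, ac, ad, af, bc, bd, be, ce, cf, de, df, ef
  2-simplices (8): abc, abd, acf, adf, bce, bde, cef, def

giving chain groups C_0 ≅ Z^6, C_1 ≅ Z^12, C_2 ≅ Z^8.

Boundary ∂_1: C_1 → C_0 is given by ∂[p,q] = [q] − [p].
As a 6×12 matrix over Z this has rank 5, with invariant factors (1,1,1,1,1).

Boundary ∂_2: C_2 → C_1 maps a triangle to the signed sum of its edges. For instance
  ∂acf = cf − af + ac,
  ∂bde = de − be + bd.
The resulting 12×8 matrix has rank 7, and its Smith normal form has invariant factors (1,1,1,1,1,1,1).

From H_k ≅ ker(∂_k) / im(∂_{k+1}) we obtain:

  H_0: rank C_0 − rank ∂_1 = 6 − 5 = 1, and the invariant factors of ∂_1 are all 1, so H_0 = Z.
  H_1: rank ker ∂_1 − rank ∂_2 = (12 − 5) − 7 = 0, and the invariant factors of ∂_2 are all 1, so H_1 = 0.
  H_2: rank ker ∂_2 − rank ∂_3 = (8 − 7) − 0 = 1, and there is no ∂_3, so H_2 = Z.

H_0 = Z,  H_1 = 0,  H_2 = Z.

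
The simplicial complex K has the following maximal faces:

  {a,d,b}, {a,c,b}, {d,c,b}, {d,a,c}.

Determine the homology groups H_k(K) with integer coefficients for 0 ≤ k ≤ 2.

H_0 = Z,  H_1 = 0,  H_2 = Z.

Fix the vertex order a < b < c < d and write every simplex with vertices in increasing order. Then dim K = 2 and the simplices of K are:

  0-simplices (4): a, b, c, d
  1-simplices (6): ab, ac, ad, bc, bd, cd
  2-simplices (4): abc, abd, acd, bcd

Hence C_0 ≅ Z^4, C_1 ≅ Z^6, C_2 ≅ Z^4.

∂_1: C_1 → C_0 sends each edge [p,q] (with p < q) to q − p.
The 4×6 boundary matrix has rank 3 and Smith normal form diag(1,1,1).

The boundary map ∂_2: C_2 → C_1 sends each 2-simplex [p,q,r] to [q,r] − [p,r] + [p,q]. For instance
  ∂bcd = cd − bd + bc,
  ∂abd = bd − ad + ab.
The resulting 6×4 matrix has rank 3, and its Smith normal form has invariant factors (1,1,1).

Reading off H_k = ker ∂_k / im ∂_{k+1}:

  H_0: rank C_0 − rank ∂_1 = 4 − 3 = 1, and the invariant factors of ∂_1 are all 1, so H_0 = Z.
  H_1: rank ker ∂_1 − rank ∂_2 = (6 − 3) − 3 = 0, and the invariant factors of ∂_2 are all 1, so H_1 = 0.
  H_2: rank ker ∂_2 − rank ∂_3 = (4 − 3) − 0 = 1, and there is no ∂_3, so H_2 = Z.

(K is a triangulation of the 2-sphere S^2.)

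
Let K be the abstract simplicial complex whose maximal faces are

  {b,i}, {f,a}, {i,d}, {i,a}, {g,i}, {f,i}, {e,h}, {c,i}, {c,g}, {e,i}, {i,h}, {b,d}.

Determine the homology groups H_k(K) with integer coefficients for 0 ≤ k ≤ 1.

We work with the vertex ordering a < b < c < d < e < f < g < h < i. The simplices of K, each written with vertices in increasing order, are:

  0-simplices (9): a, b, c, d, e, f, g, h, i
  1-simplices (12): af, ai, bd, bi, cg, ci, di, eh, ei, fi, gi, hi

giving chain groups C_0 ≅ Z^9, C_1 ≅ Z^12.

The boundary map ∂_1: C_1 → C_0 maps an edge to its endpoints' difference, ∂[p,q] = q − p. For instance
  ∂bi = i − b.
The resulting 9×12 matrix has rank 8, and its Smith normal form has invariant factors (1,1,1,1,1,1,1,1).

Reading off H_k = ker ∂_k / im ∂_{k+1}:

  H_0: rank C_0 − rank ∂_1 = 9 − 8 = 1, and the invariant factors of ∂_1 are all 1, so H_0 ≅ Z.
  H_1: rank ker ∂_1 − rank ∂_2 = (12 − 8) − 0 = 4, and there is no ∂_2, so H_1 ≅ Z^4.

H_0 = Z,  H_1 = Z^4.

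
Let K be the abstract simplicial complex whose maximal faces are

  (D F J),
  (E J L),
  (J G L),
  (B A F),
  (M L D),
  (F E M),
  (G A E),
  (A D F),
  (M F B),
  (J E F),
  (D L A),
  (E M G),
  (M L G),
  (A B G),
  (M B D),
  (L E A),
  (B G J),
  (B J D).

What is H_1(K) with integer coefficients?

K has 9 vertices, 27 edges, 18 triangles.
rank ∂_1 = 8, rank ∂_2 = 18 ⇒ b_1 = 27 − 8 − 18 = 1; ∂_2 has invariant factor(s) [2] giving torsion. So H_1 = Z ⊕ Z_2.

H_1 = Z ⊕ Z_2.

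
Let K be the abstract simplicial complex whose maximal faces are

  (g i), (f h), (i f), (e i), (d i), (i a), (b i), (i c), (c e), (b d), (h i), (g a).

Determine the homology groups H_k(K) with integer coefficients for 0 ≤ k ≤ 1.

Order the vertices as a < b < c < d < e < f < g < h < i. Listing each simplex with vertices in this order, K has dimension 1 with simplices:

  0-simplices (9): a, b, c, d, e, f, g, h, i
  1-simplices (12): ag, ai, bd, bi, ce, ci, di, ei, fh, fi, gi, hi

giving chain groups C_0 ≅ Z^9, C_1 ≅ Z^12.

The boundary map ∂_1: C_1 → C_0 maps an edge to its endpoints' difference, ∂[p,q] = q − p.
As a 9×12 matrix over Z this has rank 8, with invariant factors (1,1,1,1,1,1,1,1).

From H_k ≅ ker(∂_k) / im(∂_{k+1}) we obtain:

  H_0: rank C_0 − rank ∂_1 = 9 − 8 = 1, and the invariant factors of ∂_1 are all 1, so H_0 = Z.
  H_1: rank ker ∂_1 − rank ∂_2 = (12 − 8) − 0 = 4, and there is no ∂_2, so H_1 = Z^4.

(K is a triangulation of a wedge of 4 circles.)

H_0 = Z,  H_1 = Z^4.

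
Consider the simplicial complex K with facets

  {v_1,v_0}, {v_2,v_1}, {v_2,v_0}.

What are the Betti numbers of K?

Fix the vertex order v_0 < v_1 < v_2 and write every simplex with vertices in increasing order. Then dim K = 1 and the simplices of K are:

  0-simplices (3): [v_0], [v_1], [v_2]
  1-simplices (3): [v_0,v_1], [v_0,v_2], [v_1,v_2]

so the chain groups are C_0 ≅ Z^3, C_1 ≅ Z^3.

The boundary map ∂_1: C_1 → C_0 maps an edge to its endpoints' difference, ∂[p,q] = q − p.
This gives a 3×3 integer matrix of rank 2; reducing to Smith normal form yields diagonal entries (1,1).

From H_k ≅ ker(∂_k) / im(∂_{k+1}) we obtain:

  H_0: rank C_0 − rank ∂_1 = 3 − 2 = 1, and the invariant factors of ∂_1 are all 1, so H_0 ≅ Z.
  H_1: rank ker ∂_1 − rank ∂_2 = (3 − 2) − 0 = 1, and there is no ∂_2, so H_1 ≅ Z.

As a check, the Euler characteristic is 3 − 3 = 0, which agrees with 1 − 1 = 0.

Hence the Betti numbers are b_0 = 1, b_1 = 1.

b_0 = 1, b_1 = 1.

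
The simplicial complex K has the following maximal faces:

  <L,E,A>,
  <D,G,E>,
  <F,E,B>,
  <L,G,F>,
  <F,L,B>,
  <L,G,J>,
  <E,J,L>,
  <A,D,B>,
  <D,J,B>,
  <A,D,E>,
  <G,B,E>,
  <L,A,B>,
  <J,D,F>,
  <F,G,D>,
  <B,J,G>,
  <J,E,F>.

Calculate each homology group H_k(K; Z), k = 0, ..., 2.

H_0 ≅ Z,  H_1 ≅ Z^2,  H_2 ≅ Z.

Order the vertices as A < B < D < E < F < G < J < L. Listing each simplex with vertices in this order, K has dimension 2 with simplices:

  0-simplices (8): A, B, D, E, F, G, J, L
  1-simplices (24): AB, AD, AE, AL, BD, BE, BF, BG, BJ, BL, DE, DF, DG, DJ, EF, EG, EJ, EL, FG, FJ, FL, GJ, GL, JL
  2-simplices (16): ABD, ABL, ADE, AEL, BDJ, BEF, BEG, BFL, BGJ, DEG, DFG, DFJ, EFJ, EJL, FGL, GJL

giving chain groups C_0 ≅ Z^8, C_1 ≅ Z^24, C_2 ≅ Z^16.

The boundary map ∂_1: C_1 → C_0 is given by ∂[p,q] = [q] − [p]. For instance
  ∂EF = F − E.
This gives a 8×24 integer matrix of rank 7; reducing to Smith normal form yields diagonal entries (1,1,1,1,1,1,1).

The boundary map ∂_2: C_2 → C_1 acts by ∂[p,q,r] = [q,r] − [p,r] + [p,q]. For instance
  ∂EFJ = FJ − EJ + EF,
  ∂DEG = EG − DG + DE.
This gives a 24×16 integer matrix of rank 15; reducing to Smith normal form yields diagonal entries (1,1,1,1,1,1,1,1,1,1,1,1,1,1,1).

Computing H_k = (kernel of ∂_k) / (image of ∂_{k+1}):

  H_0: rank C_0 − rank ∂_1 = 8 − 7 = 1, and the invariant factors of ∂_1 are all 1, so H_0 ≅ Z.
  H_1: rank ker ∂_1 − rank ∂_2 = (24 − 7) − 15 = 2, and the invariant factors of ∂_2 are all 1, so H_1 ≅ Z^2.
  H_2: rank ker ∂_2 − rank ∂_3 = (16 − 15) − 0 = 1, and there is no ∂_3, so H_2 ≅ Z.

(K is a triangulation of the torus T^2.)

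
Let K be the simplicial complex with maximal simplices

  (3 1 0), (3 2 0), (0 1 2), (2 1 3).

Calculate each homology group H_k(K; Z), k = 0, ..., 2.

H_0 = Z,  H_1 = 0,  H_2 = Z.

Take the total order 0 < 1 < 2 < 3 on the vertex set. Then K (dimension 2) consists of the simplices:

  0-simplices (4): [0], [1], [2], [3]
  1-simplices (6): [0,1], [0,2], [0,3], [1,2], [1,3], [2,3]
  2-simplices (4): [0,1,2], [0,1,3], [0,2,3], [1,2,3]

giving chain groups C_0 ≅ Z^4, C_1 ≅ Z^6, C_2 ≅ Z^4.

∂_1: C_1 → C_0 is given by ∂[p,q] = [q] − [p].
The 4×6 boundary matrix has rank 3 and Smith normal form diag(1,1,1).

∂_2: C_2 → C_1 sends each 2-simplex [p,q,r] to [q,r] − [p,r] + [p,q]. For instance
  ∂[0,1,3] = [1,3] − [0,3] + [0,1],
  ∂[0,1,2] = [1,2] − [0,2] + [0,1].
This gives a 6×4 integer matrix of rank 3; reducing to Smith normal form yields diagonal entries (1,1,1).

Now H_k = ker ∂_k / im ∂_{k+1}, so:

  H_0: rank C_0 − rank ∂_1 = 4 − 3 = 1, and the invariant factors of ∂_1 are all 1, so H_0 = Z.
  H_1: rank ker ∂_1 − rank ∂_2 = (6 − 3) − 3 = 0, and the invariant factors of ∂_2 are all 1, so H_1 = 0.
  H_2: rank ker ∂_2 − rank ∂_3 = (4 − 3) − 0 = 1, and there is no ∂_3, so H_2 = Z.

(K is a triangulation of the 2-sphere S^2.)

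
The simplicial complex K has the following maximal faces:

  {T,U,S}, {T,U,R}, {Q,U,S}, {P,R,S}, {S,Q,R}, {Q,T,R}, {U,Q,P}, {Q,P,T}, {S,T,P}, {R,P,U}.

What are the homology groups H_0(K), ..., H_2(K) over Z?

Fix the vertex order P < Q < R < S < T < U and write every simplex with vertices in increasing order. Then dim K = 2 and the simplices of K are:

  0-simplices (6): P, Q, R, S, T, U
  1-simplices (15): PQ, PR, PS, PT, PU, QR, QS, QT, QU, RS, RT, RU, ST, SU, TU
  2-simplices (10): PQT, PQU, PRS, PRU, PST, QRS, QRT, QSU, RTU, STU

Hence C_0 ≅ Z^6, C_1 ≅ Z^15, C_2 ≅ Z^10.

The boundary map ∂_1: C_1 → C_0 maps an edge to its endpoints' difference, ∂[p,q] = q − p.
This gives a 6×15 integer matrix of rank 5; reducing to Smith normal form yields diagonal entries (1,1,1,1,1).

∂_2: C_2 → C_1 maps a triangle to the signed sum of its edges. For instance
  ∂QRS = RS − QS + QR,
  ∂PRS = RS − PS + PR.
The 15×10 boundary matrix has rank 10 and Smith normal form diag(1,1,1,1,1,1,1,1,1,2).

Reading off H_k = ker ∂_k / im ∂_{k+1}:

  H_0: rank C_0 − rank ∂_1 = 6 − 5 = 1, and the invariant factors of ∂_1 are all 1, so H_0 = Z.
  H_1: rank ker ∂_1 − rank ∂_2 = (15 − 5) − 10 = 0, and ∂_2 has invariant factor 2 > 1, so H_1 = Z/2.
  H_2: rank ker ∂_2 − rank ∂_3 = (10 − 10) − 0 = 0, and there is no ∂_3, so H_2 = 0.

H_0 ≅ Z,  H_1 ≅ Z/2,  H_2 = 0.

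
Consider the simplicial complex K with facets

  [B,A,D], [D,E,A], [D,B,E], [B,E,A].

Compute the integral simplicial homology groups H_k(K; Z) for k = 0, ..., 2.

H_0 ≅ Z,  H_1 = 0,  H_2 ≅ Z.

Fix the vertex order A < B < D < E and write every simplex with vertices in increasing order. Then dim K = 2 and the simplices of K are:

  0-simplices (4): A, B, D, E
  1-simplices (6): AB, AD, AE, BD, BE, DE
  2-simplices (4): ABD, ABE, ADE, BDE

so the chain groups are C_0 ≅ Z^4, C_1 ≅ Z^6, C_2 ≅ Z^4.

Boundary ∂_1: C_1 → C_0 sends each edge [p,q] (with p < q) to q − p. For instance
  ∂DE = E − D.
The 4×6 boundary matrix has rank 3 and Smith normal form diag(1,1,1).

∂_2: C_2 → C_1 sends each 2-simplex [p,q,r] to [q,r] − [p,r] + [p,q]. For instance
  ∂ADE = DE − AE + AD,
  ∂ABD = BD − AD + AB.
The resulting 6×4 matrix has rank 3, and its Smith normal form has invariant factors (1,1,1).

From H_k ≅ ker(∂_k) / im(∂_{k+1}) we obtain:

  H_0: rank C_0 − rank ∂_1 = 4 − 3 = 1, and the invariant factors of ∂_1 are all 1, so H_0 ≅ Z.
  H_1: rank ker ∂_1 − rank ∂_2 = (6 − 3) − 3 = 0, and the invariant factors of ∂_2 are all 1, so H_1 ≅ 0.
  H_2: rank ker ∂_2 − rank ∂_3 = (4 − 3) − 0 = 1, and there is no ∂_3, so H_2 ≅ Z.

As a check, the Euler characteristic is 4 − 6 + 4 = 2, which agrees with 1 − 0 + 1 = 2.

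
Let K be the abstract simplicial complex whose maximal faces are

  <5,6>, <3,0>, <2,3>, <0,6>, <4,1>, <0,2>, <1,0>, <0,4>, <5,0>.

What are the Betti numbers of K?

Fix the vertex order 0 < 1 < 2 < 3 < 4 < 5 < 6 and write every simplex with vertices in increasing order. Then dim K = 1 and the simplices of K are:

  0-simplices (7): [0], [1], [2], [3], [4], [5], [6]
  1-simplices (9): [0,1], [0,2], [0,3], [0,4], [0,5], [0,6], [1,4], [2,3], [5,6]

so the chain groups are C_0 ≅ Z^7, C_1 ≅ Z^9.

Boundary ∂_1: C_1 → C_0 sends each edge [p,q] (with p < q) to q − p.
The resulting 7×9 matrix has rank 6, and its Smith normal form has invariant factors (1,1,1,1,1,1).

Computing H_k = (kernel of ∂_k) / (image of ∂_{k+1}):

  H_0: rank C_0 − rank ∂_1 = 7 − 6 = 1, and the invariant factors of ∂_1 are all 1, so H_0 ≅ Z.
  H_1: rank ker ∂_1 − rank ∂_2 = (9 − 6) − 0 = 3, and there is no ∂_2, so H_1 ≅ Z^3.

Hence the Betti numbers are b_0 = 1, b_1 = 3.

b_0 = 1, b_1 = 3.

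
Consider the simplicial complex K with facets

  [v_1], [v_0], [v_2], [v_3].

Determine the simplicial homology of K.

Fix the vertex order v_0 < v_1 < v_2 < v_3 and write every simplex with vertices in increasing order. Then dim K = 0 and the simplices of K are:

  0-simplices (4): [v_0], [v_1], [v_2], [v_3]

Hence C_0 ≅ Z^4.

Computing H_k = (kernel of ∂_k) / (image of ∂_{k+1}):

  H_0: rank C_0 − rank ∂_1 = 4 − 0 = 4, and there is no ∂_1, so H_0 ≅ Z^4.

H_0 ≅ Z^4.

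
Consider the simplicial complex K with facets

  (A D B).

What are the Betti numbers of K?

b_0 = 1, b_1 = 0, b_2 = 0.

We work with the vertex ordering A < B < D. The simplices of K, each written with vertices in increasing order, are:

  0-simplices (3): A, B, D
  1-simplices (3): AB, AD, BD
  2-simplices (1): ABD

giving chain groups C_0 ≅ Z^3, C_1 ≅ Z^3, C_2 ≅ Z^1.

The boundary map ∂_1: C_1 → C_0 sends each edge [p,q] (with p < q) to q − p. For instance
  ∂AB = B − A.
The resulting 3×3 matrix has rank 2, and its Smith normal form has invariant factors (1,1).

Boundary ∂_2: C_2 → C_1 sends each 2-simplex [p,q,r] to [q,r] − [p,r] + [p,q]. For instance
  ∂ABD = BD − AD + AB.
The resulting 3×1 matrix has rank 1, and its Smith normal form has invariant factors (1).

Now H_k = ker ∂_k / im ∂_{k+1}, so:

  H_0: rank C_0 − rank ∂_1 = 3 − 2 = 1, and the invariant factors of ∂_1 are all 1, so H_0 ≅ Z.
  H_1: rank ker ∂_1 − rank ∂_2 = (3 − 2) − 1 = 0, and the invariant factors of ∂_2 are all 1, so H_1 ≅ 0.
  H_2: rank ker ∂_2 − rank ∂_3 = (1 − 1) − 0 = 0, and there is no ∂_3, so H_2 ≅ 0.

As a check, the Euler characteristic is 3 − 3 + 1 = 1, which agrees with 1 − 0 + 0 = 1.

Hence the Betti numbers are b_0 = 1, b_1 = 0, b_2 = 0.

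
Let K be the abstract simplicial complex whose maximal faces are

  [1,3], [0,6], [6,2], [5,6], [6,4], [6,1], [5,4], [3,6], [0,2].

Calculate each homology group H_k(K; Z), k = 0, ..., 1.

Fix the vertex order 0 < 1 < 2 < 3 < 4 < 5 < 6 and write every simplex with vertices in increasing order. Then dim K = 1 and the simplices of K are:

  0-simplices (7): [0], [1], [2], [3], [4], [5], [6]
  1-simplices (9): [0,2], [0,6], [1,3], [1,6], [2,6], [3,6], [4,5], [4,6], [5,6]

Hence C_0 ≅ Z^7, C_1 ≅ Z^9.

Boundary ∂_1: C_1 → C_0 is given by ∂[p,q] = [q] − [p]. For instance
  ∂[0,6] = [6] − [0].
The 7×9 boundary matrix has rank 6 and Smith normal form diag(1,1,1,1,1,1).

Now H_k = ker ∂_k / im ∂_{k+1}, so:

  H_0: rank C_0 − rank ∂_1 = 7 − 6 = 1, and the invariant factors of ∂_1 are all 1, so H_0 = Z.
  H_1: rank ker ∂_1 − rank ∂_2 = (9 − 6) − 0 = 3, and there is no ∂_2, so H_1 = Z^3.

As a check, the Euler characteristic is 7 − 9 = -2, which agrees with 1 − 3 = -2.
(K is a triangulation of a wedge of 3 circles.)

H_0 = Z,  H_1 = Z^3.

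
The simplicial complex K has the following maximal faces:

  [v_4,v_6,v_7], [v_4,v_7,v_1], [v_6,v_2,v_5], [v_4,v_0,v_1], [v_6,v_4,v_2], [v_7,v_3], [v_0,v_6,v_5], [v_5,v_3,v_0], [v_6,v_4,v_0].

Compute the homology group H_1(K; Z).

We work with the vertex ordering v_0 < v_1 < v_2 < v_3 < v_4 < v_5 < v_6 < v_7. The simplices of K, each written with vertices in increasing order, are:

  0-simplices (8): [v_0], [v_1], [v_2], [v_3], [v_4], [v_5], [v_6], [v_7]
  1-simplices (16): (16 of them)
  2-simplices (8): [v_0,v_1,v_4], [v_0,v_3,v_5], [v_0,v_4,v_6], [v_0,v_5,v_6], [v_1,v_4,v_7], [v_2,v_4,v_6], [v_2,v_5,v_6], [v_4,v_6,v_7]

Hence C_0 ≅ Z^8, C_1 ≅ Z^16, C_2 ≅ Z^8.

The boundary map ∂_1: C_1 → C_0 sends each edge [p,q] (with p < q) to q − p.
This gives a 8×16 integer matrix of rank 7; reducing to Smith normal form yields diagonal entries (1,1,1,1,1,1,1).

Boundary ∂_2: C_2 → C_1 sends each 2-simplex [p,q,r] to [q,r] − [p,r] + [p,q]. For instance
  ∂[v_1,v_4,v_7] = [v_4,v_7] − [v_1,v_7] + [v_1,v_4],
  ∂[v_0,v_3,v_5] = [v_3,v_5] − [v_0,v_5] + [v_0,v_3].
This gives a 16×8 integer matrix of rank 8; reducing to Smith normal form yields diagonal entries (1,1,1,1,1,1,1,1).

Reading off H_k = ker ∂_k / im ∂_{k+1}:

  H_1: rank ker ∂_1 − rank ∂_2 = (16 − 7) − 8 = 1, and the invariant factors of ∂_2 are all 1, so H_1 = Z.

H_1 = Z.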